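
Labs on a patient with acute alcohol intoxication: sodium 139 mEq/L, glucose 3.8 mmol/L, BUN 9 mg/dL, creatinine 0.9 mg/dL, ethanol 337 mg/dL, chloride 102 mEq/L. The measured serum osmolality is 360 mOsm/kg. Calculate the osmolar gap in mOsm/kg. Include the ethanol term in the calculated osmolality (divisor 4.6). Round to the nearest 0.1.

1.7 mOsm/kg

Calculated osmolality = 2·Na + glucose + BUN/2.8 + ethanol/4.6
= 2·139 + 3.8 + 9/2.8 + 337/4.6
= 278 + 3.80 + 3.21 + 73.26
= 358.27 mOsm/kg ≈ 358.3 mOsm/kg
Osmolar gap = measured − calculated = 360 − 358.3 = 1.7 mOsm/kg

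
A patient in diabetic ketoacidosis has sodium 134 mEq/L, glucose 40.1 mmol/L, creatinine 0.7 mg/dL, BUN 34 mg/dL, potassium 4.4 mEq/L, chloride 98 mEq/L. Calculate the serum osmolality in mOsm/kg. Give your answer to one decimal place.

320.2 mOsm/kg

Calculated osmolality = 2·Na + glucose + BUN/2.8
= 2·134 + 40.1 + 34/2.8
= 268 + 40.10 + 12.14
= 320.24 mOsm/kg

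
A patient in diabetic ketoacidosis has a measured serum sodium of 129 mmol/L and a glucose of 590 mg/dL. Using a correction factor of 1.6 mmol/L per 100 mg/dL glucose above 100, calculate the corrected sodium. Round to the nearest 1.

Corrected Na = measured Na + 1.6 · (glucose − 100)/100
= 129 + 1.6 · (590 − 100)/100
= 129 + 7.8
= 136.8 mmol/L

137 mmol/L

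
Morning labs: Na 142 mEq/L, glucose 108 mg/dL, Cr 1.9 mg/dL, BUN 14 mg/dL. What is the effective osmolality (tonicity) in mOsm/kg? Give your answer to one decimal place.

290.0 mOsm/kg

Effective osmolality excludes urea (freely permeant across cell membranes):
2·Na + glucose/18
= 2·142 + 108/18
= 284 + 6
= 290 mOsm/kg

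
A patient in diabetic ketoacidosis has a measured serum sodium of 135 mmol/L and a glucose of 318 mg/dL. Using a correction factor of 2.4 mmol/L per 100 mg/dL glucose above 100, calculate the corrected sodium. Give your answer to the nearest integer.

140 mmol/L

Corrected Na = measured Na + 2.4 · (glucose − 100)/100
= 135 + 2.4 · (318 − 100)/100
= 135 + 5.2
= 140.2 mmol/L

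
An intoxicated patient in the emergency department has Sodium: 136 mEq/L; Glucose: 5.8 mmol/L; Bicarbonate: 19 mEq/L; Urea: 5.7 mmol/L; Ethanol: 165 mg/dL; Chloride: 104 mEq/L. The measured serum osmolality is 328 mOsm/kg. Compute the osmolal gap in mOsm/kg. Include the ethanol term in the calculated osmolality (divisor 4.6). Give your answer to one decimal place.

8.6 mOsm/kg

Calculated osmolality = 2·Na + glucose + urea + ethanol/4.6
= 2·136 + 5.8 + 5.7 + 165/4.6
= 272 + 5.80 + 5.70 + 35.87
= 319.37 mOsm/kg ≈ 319.4 mOsm/kg
Osmolar gap = measured − calculated = 328 − 319.4 = 8.6 mOsm/kg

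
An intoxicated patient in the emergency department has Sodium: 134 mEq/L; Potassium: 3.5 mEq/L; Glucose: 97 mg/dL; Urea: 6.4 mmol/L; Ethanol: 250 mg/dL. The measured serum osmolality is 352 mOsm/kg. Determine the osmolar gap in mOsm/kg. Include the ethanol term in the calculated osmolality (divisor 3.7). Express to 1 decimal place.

Calculated osmolality = 2·Na + glucose/18 + urea + ethanol/3.7
= 2·134 + 97/18 + 6.4 + 250/3.7
= 268 + 5.39 + 6.40 + 67.57
= 347.36 mOsm/kg ≈ 347.4 mOsm/kg
Osmolar gap = measured − calculated = 352 − 347.4 = 4.6 mOsm/kg

4.6 mOsm/kg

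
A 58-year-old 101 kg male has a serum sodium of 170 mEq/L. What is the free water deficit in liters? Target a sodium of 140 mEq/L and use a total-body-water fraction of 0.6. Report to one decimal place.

13.0 L

TBW = 0.6 · 101 = 60.6 L
Free water deficit = TBW · (Na/140 − 1)
= 60.6 · (170/140 − 1)
= 60.6 · 0.2143
= 12.99 L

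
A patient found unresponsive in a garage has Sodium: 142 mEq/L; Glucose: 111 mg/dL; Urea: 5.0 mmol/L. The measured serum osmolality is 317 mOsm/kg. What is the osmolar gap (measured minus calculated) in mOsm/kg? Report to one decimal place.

21.8 mOsm/kg

Calculated osmolality = 2·Na + glucose/18 + urea
= 2·142 + 111/18 + 5
= 284 + 6.17 + 5
= 295.17 mOsm/kg ≈ 295.2 mOsm/kg
Osmolar gap = measured − calculated = 317 − 295.2 = 21.8 mOsm/kg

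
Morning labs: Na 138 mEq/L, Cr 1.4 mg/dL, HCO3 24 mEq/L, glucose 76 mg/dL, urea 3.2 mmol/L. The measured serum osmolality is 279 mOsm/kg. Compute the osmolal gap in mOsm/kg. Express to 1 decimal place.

-4.4 mOsm/kg

Calculated osmolality = 2·Na + glucose/18 + urea
= 2·138 + 76/18 + 3.2
= 276 + 4.22 + 3.20
= 283.42 mOsm/kg ≈ 283.4 mOsm/kg
Osmolar gap = measured − calculated = 279 − 283.4 = -4.4 mOsm/kg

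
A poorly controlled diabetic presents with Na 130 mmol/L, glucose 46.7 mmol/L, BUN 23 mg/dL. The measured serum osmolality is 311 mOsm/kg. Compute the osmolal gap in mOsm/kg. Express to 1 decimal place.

-3.9 mOsm/kg

Calculated osmolality = 2·Na + glucose + BUN/2.8
= 2·130 + 46.7 + 23/2.8
= 260 + 46.70 + 8.21
= 314.91 mOsm/kg ≈ 314.9 mOsm/kg
Osmolar gap = measured − calculated = 311 − 314.9 = -3.9 mOsm/kg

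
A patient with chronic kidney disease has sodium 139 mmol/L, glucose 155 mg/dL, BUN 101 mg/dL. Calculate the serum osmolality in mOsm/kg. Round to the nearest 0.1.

322.7 mOsm/kg

Calculated osmolality = 2·Na + glucose/18 + BUN/2.8
= 2·139 + 155/18 + 101/2.8
= 278 + 8.61 + 36.07
= 322.68 mOsm/kg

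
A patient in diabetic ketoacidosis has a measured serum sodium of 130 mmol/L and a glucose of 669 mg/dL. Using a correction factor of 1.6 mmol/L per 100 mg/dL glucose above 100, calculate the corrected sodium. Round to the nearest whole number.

139 mmol/L

Corrected Na = measured Na + 1.6 · (glucose − 100)/100
= 130 + 1.6 · (669 − 100)/100
= 130 + 9.1
= 139.1 mmol/L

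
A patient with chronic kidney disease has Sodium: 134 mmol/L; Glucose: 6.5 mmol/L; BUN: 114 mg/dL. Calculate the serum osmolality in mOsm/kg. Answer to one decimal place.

315.2 mOsm/kg

Calculated osmolality = 2·Na + glucose + BUN/2.8
= 2·134 + 6.5 + 114/2.8
= 268 + 6.50 + 40.71
= 315.21 mOsm/kg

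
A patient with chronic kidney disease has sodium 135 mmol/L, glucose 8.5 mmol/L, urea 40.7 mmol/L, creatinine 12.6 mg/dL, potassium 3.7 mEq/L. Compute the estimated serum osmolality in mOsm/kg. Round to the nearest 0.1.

319.2 mOsm/kg

Calculated osmolality = 2·Na + glucose + urea
= 2·135 + 8.5 + 40.7
= 270 + 8.50 + 40.70
= 319.2 mOsm/kg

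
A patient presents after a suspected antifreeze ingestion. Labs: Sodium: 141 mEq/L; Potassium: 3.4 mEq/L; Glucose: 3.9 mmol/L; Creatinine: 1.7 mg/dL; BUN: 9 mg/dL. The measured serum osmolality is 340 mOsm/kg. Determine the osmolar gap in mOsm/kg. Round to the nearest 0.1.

Calculated osmolality = 2·Na + glucose + BUN/2.8
= 2·141 + 3.9 + 9/2.8
= 282 + 3.90 + 3.21
= 289.11 mOsm/kg ≈ 289.1 mOsm/kg
Osmolar gap = measured − calculated = 340 − 289.1 = 50.9 mOsm/kg

50.9 mOsm/kg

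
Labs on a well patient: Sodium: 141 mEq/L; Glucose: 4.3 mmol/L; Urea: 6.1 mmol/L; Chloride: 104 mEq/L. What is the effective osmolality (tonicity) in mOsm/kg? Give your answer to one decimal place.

286.3 mOsm/kg

Effective osmolality excludes urea (freely permeant across cell membranes):
2·Na + glucose
= 2·141 + 4.3
= 282 + 4.3
= 286.3 mOsm/kg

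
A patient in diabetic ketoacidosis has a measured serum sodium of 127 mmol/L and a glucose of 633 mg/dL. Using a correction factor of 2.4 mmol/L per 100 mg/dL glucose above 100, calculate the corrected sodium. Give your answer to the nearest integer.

Corrected Na = measured Na + 2.4 · (glucose − 100)/100
= 127 + 2.4 · (633 − 100)/100
= 127 + 12.8
= 139.8 mmol/L

140 mmol/L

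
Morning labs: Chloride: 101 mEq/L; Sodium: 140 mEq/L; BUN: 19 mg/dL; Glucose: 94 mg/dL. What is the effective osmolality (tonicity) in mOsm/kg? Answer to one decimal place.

285.2 mOsm/kg

Effective osmolality excludes urea (freely permeant across cell membranes):
2·Na + glucose/18
= 2·140 + 94/18
= 280 + 5.22
= 285.22 mOsm/kg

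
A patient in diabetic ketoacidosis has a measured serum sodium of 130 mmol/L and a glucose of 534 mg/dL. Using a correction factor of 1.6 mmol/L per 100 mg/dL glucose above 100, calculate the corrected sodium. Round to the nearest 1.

137 mmol/L

Corrected Na = measured Na + 1.6 · (glucose − 100)/100
= 130 + 1.6 · (534 − 100)/100
= 130 + 6.9
= 136.9 mmol/L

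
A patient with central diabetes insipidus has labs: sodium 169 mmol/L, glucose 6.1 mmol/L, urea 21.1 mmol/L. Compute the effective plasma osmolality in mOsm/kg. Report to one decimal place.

Effective osmolality excludes urea (freely permeant across cell membranes):
2·Na + glucose
= 2·169 + 6.1
= 338 + 6.1
= 344.1 mOsm/kg

344.1 mOsm/kg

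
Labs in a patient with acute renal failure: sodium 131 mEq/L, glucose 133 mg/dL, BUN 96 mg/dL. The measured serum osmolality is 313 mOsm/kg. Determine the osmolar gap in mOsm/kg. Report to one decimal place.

9.3 mOsm/kg

Calculated osmolality = 2·Na + glucose/18 + BUN/2.8
= 2·131 + 133/18 + 96/2.8
= 262 + 7.39 + 34.29
= 303.68 mOsm/kg ≈ 303.7 mOsm/kg
Osmolar gap = measured − calculated = 313 − 303.7 = 9.3 mOsm/kg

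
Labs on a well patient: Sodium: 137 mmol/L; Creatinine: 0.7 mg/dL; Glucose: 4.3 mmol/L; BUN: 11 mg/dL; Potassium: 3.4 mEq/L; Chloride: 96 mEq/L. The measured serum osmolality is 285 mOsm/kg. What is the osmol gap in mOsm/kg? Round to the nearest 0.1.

Calculated osmolality = 2·Na + glucose + BUN/2.8
= 2·137 + 4.3 + 11/2.8
= 274 + 4.30 + 3.93
= 282.23 mOsm/kg ≈ 282.2 mOsm/kg
Osmolar gap = measured − calculated = 285 − 282.2 = 2.8 mOsm/kg

2.8 mOsm/kg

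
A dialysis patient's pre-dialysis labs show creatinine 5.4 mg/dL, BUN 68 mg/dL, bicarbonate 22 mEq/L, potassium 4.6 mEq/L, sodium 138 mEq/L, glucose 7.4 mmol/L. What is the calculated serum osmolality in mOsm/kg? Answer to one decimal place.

307.7 mOsm/kg

Calculated osmolality = 2·Na + glucose + BUN/2.8
= 2·138 + 7.4 + 68/2.8
= 276 + 7.40 + 24.29
= 307.69 mOsm/kg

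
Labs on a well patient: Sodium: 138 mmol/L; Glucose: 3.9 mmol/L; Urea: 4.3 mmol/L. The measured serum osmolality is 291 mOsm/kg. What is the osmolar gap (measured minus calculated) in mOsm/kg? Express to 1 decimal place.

Calculated osmolality = 2·Na + glucose + urea
= 2·138 + 3.9 + 4.3
= 276 + 3.90 + 4.30
= 284.2 mOsm/kg ≈ 284.2 mOsm/kg
Osmolar gap = measured − calculated = 291 − 284.2 = 6.8 mOsm/kg

6.8 mOsm/kg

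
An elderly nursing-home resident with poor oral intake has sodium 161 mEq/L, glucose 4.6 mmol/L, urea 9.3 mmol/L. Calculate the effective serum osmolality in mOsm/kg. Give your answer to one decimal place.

326.6 mOsm/kg

Effective osmolality excludes urea (freely permeant across cell membranes):
2·Na + glucose
= 2·161 + 4.6
= 322 + 4.6
= 326.6 mOsm/kg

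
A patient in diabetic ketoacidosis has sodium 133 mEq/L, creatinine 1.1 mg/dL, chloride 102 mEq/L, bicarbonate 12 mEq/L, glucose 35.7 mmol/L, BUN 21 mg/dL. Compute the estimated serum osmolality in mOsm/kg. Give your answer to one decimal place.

309.2 mOsm/kg

Calculated osmolality = 2·Na + glucose + BUN/2.8
= 2·133 + 35.7 + 21/2.8
= 266 + 35.70 + 7.50
= 309.2 mOsm/kg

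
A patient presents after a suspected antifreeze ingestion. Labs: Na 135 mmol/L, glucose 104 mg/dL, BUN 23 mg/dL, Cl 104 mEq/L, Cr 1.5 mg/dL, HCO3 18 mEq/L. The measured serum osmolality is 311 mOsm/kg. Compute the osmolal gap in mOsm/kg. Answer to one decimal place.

Calculated osmolality = 2·Na + glucose/18 + BUN/2.8
= 2·135 + 104/18 + 23/2.8
= 270 + 5.78 + 8.21
= 283.99 mOsm/kg ≈ 284.0 mOsm/kg
Osmolar gap = measured − calculated = 311 − 284.0 = 27.0 mOsm/kg

27.0 mOsm/kg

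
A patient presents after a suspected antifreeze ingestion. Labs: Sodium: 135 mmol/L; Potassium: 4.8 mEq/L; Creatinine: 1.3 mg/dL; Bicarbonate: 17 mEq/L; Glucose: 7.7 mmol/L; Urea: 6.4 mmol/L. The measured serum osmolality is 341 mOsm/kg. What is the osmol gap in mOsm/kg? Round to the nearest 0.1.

56.9 mOsm/kg

Calculated osmolality = 2·Na + glucose + urea
= 2·135 + 7.7 + 6.4
= 270 + 7.70 + 6.40
= 284.1 mOsm/kg ≈ 284.1 mOsm/kg
Osmolar gap = measured − calculated = 341 − 284.1 = 56.9 mOsm/kg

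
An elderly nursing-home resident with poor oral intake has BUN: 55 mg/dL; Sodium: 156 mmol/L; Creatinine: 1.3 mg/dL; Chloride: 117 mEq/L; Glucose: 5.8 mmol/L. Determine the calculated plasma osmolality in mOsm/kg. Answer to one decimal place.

337.4 mOsm/kg

Calculated osmolality = 2·Na + glucose + BUN/2.8
= 2·156 + 5.8 + 55/2.8
= 312 + 5.80 + 19.64
= 337.44 mOsm/kg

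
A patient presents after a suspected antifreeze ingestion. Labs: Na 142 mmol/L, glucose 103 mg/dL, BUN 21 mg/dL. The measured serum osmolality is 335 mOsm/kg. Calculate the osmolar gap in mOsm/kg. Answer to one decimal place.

Calculated osmolality = 2·Na + glucose/18 + BUN/2.8
= 2·142 + 103/18 + 21/2.8
= 284 + 5.72 + 7.50
= 297.22 mOsm/kg ≈ 297.2 mOsm/kg
Osmolar gap = measured − calculated = 335 − 297.2 = 37.8 mOsm/kg

37.8 mOsm/kg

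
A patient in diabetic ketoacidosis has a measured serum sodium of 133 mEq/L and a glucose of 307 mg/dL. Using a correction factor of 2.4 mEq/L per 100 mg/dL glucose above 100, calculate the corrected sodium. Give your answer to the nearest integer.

138 mEq/L

Corrected Na = measured Na + 2.4 · (glucose − 100)/100
= 133 + 2.4 · (307 − 100)/100
= 133 + 5
= 138 mEq/L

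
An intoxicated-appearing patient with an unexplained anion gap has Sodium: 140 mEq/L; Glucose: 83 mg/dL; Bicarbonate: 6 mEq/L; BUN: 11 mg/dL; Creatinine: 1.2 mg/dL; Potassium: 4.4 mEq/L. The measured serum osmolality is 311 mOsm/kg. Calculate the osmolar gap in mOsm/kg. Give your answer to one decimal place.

Calculated osmolality = 2·Na + glucose/18 + BUN/2.8
= 2·140 + 83/18 + 11/2.8
= 280 + 4.61 + 3.93
= 288.54 mOsm/kg ≈ 288.5 mOsm/kg
Osmolar gap = measured − calculated = 311 − 288.5 = 22.5 mOsm/kg

22.5 mOsm/kg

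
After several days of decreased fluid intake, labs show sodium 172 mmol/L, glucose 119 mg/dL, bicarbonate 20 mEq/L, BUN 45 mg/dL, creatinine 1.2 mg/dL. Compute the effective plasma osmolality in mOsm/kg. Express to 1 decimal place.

350.6 mOsm/kg

Effective osmolality excludes urea (freely permeant across cell membranes):
2·Na + glucose/18
= 2·172 + 119/18
= 344 + 6.61
= 350.61 mOsm/kg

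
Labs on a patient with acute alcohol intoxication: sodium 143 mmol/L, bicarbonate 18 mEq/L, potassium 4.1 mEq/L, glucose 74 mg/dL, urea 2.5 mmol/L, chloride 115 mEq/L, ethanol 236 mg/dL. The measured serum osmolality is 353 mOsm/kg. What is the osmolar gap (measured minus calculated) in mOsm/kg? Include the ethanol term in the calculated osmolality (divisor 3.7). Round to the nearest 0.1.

-3.4 mOsm/kg

Calculated osmolality = 2·Na + glucose/18 + urea + ethanol/3.7
= 2·143 + 74/18 + 2.5 + 236/3.7
= 286 + 4.11 + 2.50 + 63.78
= 356.39 mOsm/kg ≈ 356.4 mOsm/kg
Osmolar gap = measured − calculated = 353 − 356.4 = -3.4 mOsm/kg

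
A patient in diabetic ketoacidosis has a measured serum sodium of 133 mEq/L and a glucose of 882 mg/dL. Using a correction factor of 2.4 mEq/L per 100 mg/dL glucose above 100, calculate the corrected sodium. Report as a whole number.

152 mEq/L

Corrected Na = measured Na + 2.4 · (glucose − 100)/100
= 133 + 2.4 · (882 − 100)/100
= 133 + 18.8
= 151.8 mEq/L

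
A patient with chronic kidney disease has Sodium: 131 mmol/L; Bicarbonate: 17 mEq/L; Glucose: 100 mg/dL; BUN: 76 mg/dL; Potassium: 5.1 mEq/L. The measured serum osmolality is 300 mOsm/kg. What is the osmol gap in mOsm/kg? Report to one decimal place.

Calculated osmolality = 2·Na + glucose/18 + BUN/2.8
= 2·131 + 100/18 + 76/2.8
= 262 + 5.56 + 27.14
= 294.7 mOsm/kg ≈ 294.7 mOsm/kg
Osmolar gap = measured − calculated = 300 − 294.7 = 5.3 mOsm/kg

5.3 mOsm/kg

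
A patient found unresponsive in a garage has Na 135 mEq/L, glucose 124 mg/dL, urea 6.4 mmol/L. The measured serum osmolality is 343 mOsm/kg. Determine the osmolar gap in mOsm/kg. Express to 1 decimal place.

Calculated osmolality = 2·Na + glucose/18 + urea
= 2·135 + 124/18 + 6.4
= 270 + 6.89 + 6.40
= 283.29 mOsm/kg ≈ 283.3 mOsm/kg
Osmolar gap = measured − calculated = 343 − 283.3 = 59.7 mOsm/kg

59.7 mOsm/kg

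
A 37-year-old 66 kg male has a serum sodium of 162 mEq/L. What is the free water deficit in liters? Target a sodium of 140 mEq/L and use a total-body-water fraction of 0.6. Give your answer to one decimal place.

6.2 L

TBW = 0.6 · 66 = 39.6 L
Free water deficit = TBW · (Na/140 − 1)
= 39.6 · (162/140 − 1)
= 39.6 · 0.1571
= 6.22 L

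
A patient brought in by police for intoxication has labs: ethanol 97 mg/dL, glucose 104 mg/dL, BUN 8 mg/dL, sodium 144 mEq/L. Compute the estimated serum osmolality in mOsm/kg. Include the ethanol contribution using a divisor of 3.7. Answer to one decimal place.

322.9 mOsm/kg

Calculated osmolality = 2·Na + glucose/18 + BUN/2.8 + ethanol/3.7
= 2·144 + 104/18 + 8/2.8 + 97/3.7
= 288 + 5.78 + 2.86 + 26.22
= 322.86 mOsm/kg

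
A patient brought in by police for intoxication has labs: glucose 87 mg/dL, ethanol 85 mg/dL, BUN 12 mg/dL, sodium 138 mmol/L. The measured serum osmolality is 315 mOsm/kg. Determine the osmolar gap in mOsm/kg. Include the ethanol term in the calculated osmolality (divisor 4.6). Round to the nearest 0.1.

11.4 mOsm/kg

Calculated osmolality = 2·Na + glucose/18 + BUN/2.8 + ethanol/4.6
= 2·138 + 87/18 + 12/2.8 + 85/4.6
= 276 + 4.83 + 4.29 + 18.48
= 303.6 mOsm/kg ≈ 303.6 mOsm/kg
Osmolar gap = measured − calculated = 315 − 303.6 = 11.4 mOsm/kg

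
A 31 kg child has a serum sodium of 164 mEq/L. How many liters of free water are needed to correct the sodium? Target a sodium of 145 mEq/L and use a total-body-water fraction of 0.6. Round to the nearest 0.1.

TBW = 0.6 · 31 = 18.6 L
Free water deficit = TBW · (Na/145 − 1)
= 18.6 · (164/145 − 1)
= 18.6 · 0.131
= 2.44 L

2.4 L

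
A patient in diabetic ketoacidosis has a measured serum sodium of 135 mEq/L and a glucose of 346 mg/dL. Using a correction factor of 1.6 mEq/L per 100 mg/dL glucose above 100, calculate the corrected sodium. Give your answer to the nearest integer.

Corrected Na = measured Na + 1.6 · (glucose − 100)/100
= 135 + 1.6 · (346 − 100)/100
= 135 + 3.9
= 138.9 mEq/L

139 mEq/L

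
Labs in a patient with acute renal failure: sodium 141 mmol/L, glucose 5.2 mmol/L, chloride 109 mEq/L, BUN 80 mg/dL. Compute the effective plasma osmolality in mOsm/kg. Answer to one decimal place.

Effective osmolality excludes urea (freely permeant across cell membranes):
2·Na + glucose
= 2·141 + 5.2
= 282 + 5.2
= 287.2 mOsm/kg

287.2 mOsm/kg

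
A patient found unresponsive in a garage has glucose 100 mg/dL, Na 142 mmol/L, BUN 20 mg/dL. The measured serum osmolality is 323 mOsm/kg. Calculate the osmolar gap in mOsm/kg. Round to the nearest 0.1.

Calculated osmolality = 2·Na + glucose/18 + BUN/2.8
= 2·142 + 100/18 + 20/2.8
= 284 + 5.56 + 7.14
= 296.7 mOsm/kg ≈ 296.7 mOsm/kg
Osmolar gap = measured − calculated = 323 − 296.7 = 26.3 mOsm/kg

26.3 mOsm/kg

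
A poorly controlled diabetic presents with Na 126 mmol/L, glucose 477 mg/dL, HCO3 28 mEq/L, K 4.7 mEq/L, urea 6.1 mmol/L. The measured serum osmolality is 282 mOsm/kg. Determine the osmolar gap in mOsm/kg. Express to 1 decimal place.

-2.6 mOsm/kg

Calculated osmolality = 2·Na + glucose/18 + urea
= 2·126 + 477/18 + 6.1
= 252 + 26.50 + 6.10
= 284.6 mOsm/kg ≈ 284.6 mOsm/kg
Osmolar gap = measured − calculated = 282 − 284.6 = -2.6 mOsm/kg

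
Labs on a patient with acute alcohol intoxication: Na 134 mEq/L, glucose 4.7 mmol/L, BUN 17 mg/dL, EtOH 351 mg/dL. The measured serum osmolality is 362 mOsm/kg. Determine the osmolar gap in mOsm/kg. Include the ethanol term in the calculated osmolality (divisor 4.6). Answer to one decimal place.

Calculated osmolality = 2·Na + glucose + BUN/2.8 + ethanol/4.6
= 2·134 + 4.7 + 17/2.8 + 351/4.6
= 268 + 4.70 + 6.07 + 76.30
= 355.07 mOsm/kg ≈ 355.1 mOsm/kg
Osmolar gap = measured − calculated = 362 − 355.1 = 6.9 mOsm/kg

6.9 mOsm/kg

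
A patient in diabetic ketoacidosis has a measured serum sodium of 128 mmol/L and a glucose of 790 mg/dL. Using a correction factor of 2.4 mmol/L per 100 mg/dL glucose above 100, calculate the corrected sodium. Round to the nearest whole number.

Corrected Na = measured Na + 2.4 · (glucose − 100)/100
= 128 + 2.4 · (790 − 100)/100
= 128 + 16.6
= 144.6 mmol/L

145 mmol/L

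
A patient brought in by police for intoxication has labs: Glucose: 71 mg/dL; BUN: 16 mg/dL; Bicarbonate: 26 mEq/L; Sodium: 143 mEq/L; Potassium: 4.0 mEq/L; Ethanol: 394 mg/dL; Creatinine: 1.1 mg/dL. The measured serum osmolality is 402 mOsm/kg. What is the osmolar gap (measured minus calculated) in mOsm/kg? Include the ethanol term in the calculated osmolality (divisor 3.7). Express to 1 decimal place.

-0.1 mOsm/kg

Calculated osmolality = 2·Na + glucose/18 + BUN/2.8 + ethanol/3.7
= 2·143 + 71/18 + 16/2.8 + 394/3.7
= 286 + 3.94 + 5.71 + 106.49
= 402.14 mOsm/kg ≈ 402.1 mOsm/kg
Osmolar gap = measured − calculated = 402 − 402.1 = -0.1 mOsm/kg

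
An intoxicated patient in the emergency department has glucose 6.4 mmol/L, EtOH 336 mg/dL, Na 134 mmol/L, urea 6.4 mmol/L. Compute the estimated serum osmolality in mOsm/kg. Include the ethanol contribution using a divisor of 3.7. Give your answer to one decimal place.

Calculated osmolality = 2·Na + glucose + urea + ethanol/3.7
= 2·134 + 6.4 + 6.4 + 336/3.7
= 268 + 6.40 + 6.40 + 90.81
= 371.61 mOsm/kg

371.6 mOsm/kg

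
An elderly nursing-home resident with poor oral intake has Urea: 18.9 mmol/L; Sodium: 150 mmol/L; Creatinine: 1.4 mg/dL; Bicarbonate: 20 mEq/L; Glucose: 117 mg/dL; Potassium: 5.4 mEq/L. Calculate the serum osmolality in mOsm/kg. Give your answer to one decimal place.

325.4 mOsm/kg

Calculated osmolality = 2·Na + glucose/18 + urea
= 2·150 + 117/18 + 18.9
= 300 + 6.50 + 18.90
= 325.4 mOsm/kg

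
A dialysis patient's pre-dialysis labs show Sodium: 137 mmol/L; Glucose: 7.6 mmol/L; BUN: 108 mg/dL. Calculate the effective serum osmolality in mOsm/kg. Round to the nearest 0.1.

Effective osmolality excludes urea (freely permeant across cell membranes):
2·Na + glucose
= 2·137 + 7.6
= 274 + 7.6
= 281.6 mOsm/kg

281.6 mOsm/kg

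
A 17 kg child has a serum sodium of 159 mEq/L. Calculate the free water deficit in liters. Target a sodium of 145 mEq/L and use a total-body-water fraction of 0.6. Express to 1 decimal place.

1.0 L

TBW = 0.6 · 17 = 10.2 L
Free water deficit = TBW · (Na/145 − 1)
= 10.2 · (159/145 − 1)
= 10.2 · 0.0966
= 0.99 L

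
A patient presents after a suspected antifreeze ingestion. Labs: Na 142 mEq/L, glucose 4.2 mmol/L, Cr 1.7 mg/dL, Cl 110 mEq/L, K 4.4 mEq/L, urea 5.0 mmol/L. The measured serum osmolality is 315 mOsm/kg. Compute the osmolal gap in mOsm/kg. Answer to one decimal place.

Calculated osmolality = 2·Na + glucose + urea
= 2·142 + 4.2 + 5
= 284 + 4.20 + 5
= 293.2 mOsm/kg ≈ 293.2 mOsm/kg
Osmolar gap = measured − calculated = 315 − 293.2 = 21.8 mOsm/kg

21.8 mOsm/kg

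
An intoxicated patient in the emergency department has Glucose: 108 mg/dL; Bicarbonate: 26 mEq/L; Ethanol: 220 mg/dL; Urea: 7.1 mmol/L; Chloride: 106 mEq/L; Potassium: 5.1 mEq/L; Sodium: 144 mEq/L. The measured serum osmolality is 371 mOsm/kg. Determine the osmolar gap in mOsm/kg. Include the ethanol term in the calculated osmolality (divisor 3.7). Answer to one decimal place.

10.4 mOsm/kg

Calculated osmolality = 2·Na + glucose/18 + urea + ethanol/3.7
= 2·144 + 108/18 + 7.1 + 220/3.7
= 288 + 6 + 7.10 + 59.46
= 360.56 mOsm/kg ≈ 360.6 mOsm/kg
Osmolar gap = measured − calculated = 371 − 360.6 = 10.4 mOsm/kg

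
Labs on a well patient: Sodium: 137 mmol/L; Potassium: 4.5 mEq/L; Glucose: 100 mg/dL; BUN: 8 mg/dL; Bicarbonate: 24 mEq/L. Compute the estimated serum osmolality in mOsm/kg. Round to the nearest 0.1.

282.4 mOsm/kg

Calculated osmolality = 2·Na + glucose/18 + BUN/2.8
= 2·137 + 100/18 + 8/2.8
= 274 + 5.56 + 2.86
= 282.42 mOsm/kg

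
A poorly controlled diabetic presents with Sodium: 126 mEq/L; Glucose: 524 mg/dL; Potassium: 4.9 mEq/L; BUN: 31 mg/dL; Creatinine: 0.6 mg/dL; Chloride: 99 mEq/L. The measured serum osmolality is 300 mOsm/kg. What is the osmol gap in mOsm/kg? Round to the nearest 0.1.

7.8 mOsm/kg

Calculated osmolality = 2·Na + glucose/18 + BUN/2.8
= 2·126 + 524/18 + 31/2.8
= 252 + 29.11 + 11.07
= 292.18 mOsm/kg ≈ 292.2 mOsm/kg
Osmolar gap = measured − calculated = 300 − 292.2 = 7.8 mOsm/kg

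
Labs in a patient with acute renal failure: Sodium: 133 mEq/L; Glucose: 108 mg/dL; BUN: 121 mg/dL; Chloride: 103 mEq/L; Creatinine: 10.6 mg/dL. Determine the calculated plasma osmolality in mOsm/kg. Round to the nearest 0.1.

315.2 mOsm/kg

Calculated osmolality = 2·Na + glucose/18 + BUN/2.8
= 2·133 + 108/18 + 121/2.8
= 266 + 6 + 43.21
= 315.21 mOsm/kg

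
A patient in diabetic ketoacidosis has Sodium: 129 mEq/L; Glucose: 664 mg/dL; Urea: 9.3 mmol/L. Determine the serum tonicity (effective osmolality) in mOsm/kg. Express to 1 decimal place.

294.9 mOsm/kg

Effective osmolality excludes urea (freely permeant across cell membranes):
2·Na + glucose/18
= 2·129 + 664/18
= 258 + 36.89
= 294.89 mOsm/kg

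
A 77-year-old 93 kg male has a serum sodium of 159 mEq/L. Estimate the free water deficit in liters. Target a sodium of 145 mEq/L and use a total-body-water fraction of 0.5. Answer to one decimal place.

4.5 L

TBW = 0.5 · 93 = 46.5 L
Free water deficit = TBW · (Na/145 − 1)
= 46.5 · (159/145 − 1)
= 46.5 · 0.0966
= 4.49 L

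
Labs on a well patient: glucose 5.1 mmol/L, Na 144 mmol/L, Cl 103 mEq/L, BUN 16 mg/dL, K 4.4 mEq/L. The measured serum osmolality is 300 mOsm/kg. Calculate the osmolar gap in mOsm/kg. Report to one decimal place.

Calculated osmolality = 2·Na + glucose + BUN/2.8
= 2·144 + 5.1 + 16/2.8
= 288 + 5.10 + 5.71
= 298.81 mOsm/kg ≈ 298.8 mOsm/kg
Osmolar gap = measured − calculated = 300 − 298.8 = 1.2 mOsm/kg

1.2 mOsm/kg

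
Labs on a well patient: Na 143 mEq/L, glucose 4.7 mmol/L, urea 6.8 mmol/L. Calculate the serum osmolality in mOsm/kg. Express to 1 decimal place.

297.5 mOsm/kg

Calculated osmolality = 2·Na + glucose + urea
= 2·143 + 4.7 + 6.8
= 286 + 4.70 + 6.80
= 297.5 mOsm/kg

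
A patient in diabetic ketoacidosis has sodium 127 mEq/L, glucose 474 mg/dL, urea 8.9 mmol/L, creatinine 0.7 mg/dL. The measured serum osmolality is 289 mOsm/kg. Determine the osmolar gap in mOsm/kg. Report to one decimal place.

-0.2 mOsm/kg

Calculated osmolality = 2·Na + glucose/18 + urea
= 2·127 + 474/18 + 8.9
= 254 + 26.33 + 8.90
= 289.23 mOsm/kg ≈ 289.2 mOsm/kg
Osmolar gap = measured − calculated = 289 − 289.2 = -0.2 mOsm/kg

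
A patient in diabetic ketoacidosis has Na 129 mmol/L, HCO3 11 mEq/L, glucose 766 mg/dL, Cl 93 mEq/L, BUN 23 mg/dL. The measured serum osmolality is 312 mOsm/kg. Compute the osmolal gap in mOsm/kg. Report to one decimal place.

3.2 mOsm/kg

Calculated osmolality = 2·Na + glucose/18 + BUN/2.8
= 2·129 + 766/18 + 23/2.8
= 258 + 42.56 + 8.21
= 308.77 mOsm/kg ≈ 308.8 mOsm/kg
Osmolar gap = measured − calculated = 312 − 308.8 = 3.2 mOsm/kg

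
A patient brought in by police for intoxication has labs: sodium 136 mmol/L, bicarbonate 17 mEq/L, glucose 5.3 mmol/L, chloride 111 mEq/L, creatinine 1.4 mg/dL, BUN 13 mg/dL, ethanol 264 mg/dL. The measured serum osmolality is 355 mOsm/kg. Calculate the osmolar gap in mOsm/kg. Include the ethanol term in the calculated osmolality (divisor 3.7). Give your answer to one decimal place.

Calculated osmolality = 2·Na + glucose + BUN/2.8 + ethanol/3.7
= 2·136 + 5.3 + 13/2.8 + 264/3.7
= 272 + 5.30 + 4.64 + 71.35
= 353.29 mOsm/kg ≈ 353.3 mOsm/kg
Osmolar gap = measured − calculated = 355 − 353.3 = 1.7 mOsm/kg

1.7 mOsm/kg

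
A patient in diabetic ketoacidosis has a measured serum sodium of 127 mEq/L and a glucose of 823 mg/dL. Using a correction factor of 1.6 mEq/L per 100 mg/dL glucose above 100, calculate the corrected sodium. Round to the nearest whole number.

139 mEq/L

Corrected Na = measured Na + 1.6 · (glucose − 100)/100
= 127 + 1.6 · (823 − 100)/100
= 127 + 11.6
= 138.6 mEq/L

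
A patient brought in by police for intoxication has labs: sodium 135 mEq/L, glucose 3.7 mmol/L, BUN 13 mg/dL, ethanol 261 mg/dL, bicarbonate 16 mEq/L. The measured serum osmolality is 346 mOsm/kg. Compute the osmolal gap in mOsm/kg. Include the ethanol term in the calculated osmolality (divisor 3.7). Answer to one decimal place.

-2.9 mOsm/kg

Calculated osmolality = 2·Na + glucose + BUN/2.8 + ethanol/3.7
= 2·135 + 3.7 + 13/2.8 + 261/3.7
= 270 + 3.70 + 4.64 + 70.54
= 348.88 mOsm/kg ≈ 348.9 mOsm/kg
Osmolar gap = measured − calculated = 346 − 348.9 = -2.9 mOsm/kg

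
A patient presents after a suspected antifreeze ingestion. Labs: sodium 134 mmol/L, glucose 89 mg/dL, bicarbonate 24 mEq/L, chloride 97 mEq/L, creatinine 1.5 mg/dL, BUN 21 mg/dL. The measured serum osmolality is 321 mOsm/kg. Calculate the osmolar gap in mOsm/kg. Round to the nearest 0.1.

Calculated osmolality = 2·Na + glucose/18 + BUN/2.8
= 2·134 + 89/18 + 21/2.8
= 268 + 4.94 + 7.50
= 280.44 mOsm/kg ≈ 280.4 mOsm/kg
Osmolar gap = measured − calculated = 321 − 280.4 = 40.6 mOsm/kg

40.6 mOsm/kg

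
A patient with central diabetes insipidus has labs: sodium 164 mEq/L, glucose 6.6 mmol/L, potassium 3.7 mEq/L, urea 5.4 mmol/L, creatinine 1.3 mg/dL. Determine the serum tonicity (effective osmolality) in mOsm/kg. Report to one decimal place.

Effective osmolality excludes urea (freely permeant across cell membranes):
2·Na + glucose
= 2·164 + 6.6
= 328 + 6.6
= 334.6 mOsm/kg

334.6 mOsm/kg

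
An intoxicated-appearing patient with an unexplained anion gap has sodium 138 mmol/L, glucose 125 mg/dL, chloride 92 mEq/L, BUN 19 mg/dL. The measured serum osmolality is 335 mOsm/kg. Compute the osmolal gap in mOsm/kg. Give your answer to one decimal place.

Calculated osmolality = 2·Na + glucose/18 + BUN/2.8
= 2·138 + 125/18 + 19/2.8
= 276 + 6.94 + 6.79
= 289.73 mOsm/kg ≈ 289.7 mOsm/kg
Osmolar gap = measured − calculated = 335 − 289.7 = 45.3 mOsm/kg

45.3 mOsm/kg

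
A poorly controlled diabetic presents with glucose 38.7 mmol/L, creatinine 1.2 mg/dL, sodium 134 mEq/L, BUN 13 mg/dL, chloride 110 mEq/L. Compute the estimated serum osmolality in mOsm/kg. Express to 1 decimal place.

311.3 mOsm/kg

Calculated osmolality = 2·Na + glucose + BUN/2.8
= 2·134 + 38.7 + 13/2.8
= 268 + 38.70 + 4.64
= 311.34 mOsm/kg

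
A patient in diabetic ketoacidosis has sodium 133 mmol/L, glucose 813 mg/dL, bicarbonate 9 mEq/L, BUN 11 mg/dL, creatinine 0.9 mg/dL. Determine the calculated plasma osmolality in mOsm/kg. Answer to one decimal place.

315.1 mOsm/kg

Calculated osmolality = 2·Na + glucose/18 + BUN/2.8
= 2·133 + 813/18 + 11/2.8
= 266 + 45.17 + 3.93
= 315.1 mOsm/kg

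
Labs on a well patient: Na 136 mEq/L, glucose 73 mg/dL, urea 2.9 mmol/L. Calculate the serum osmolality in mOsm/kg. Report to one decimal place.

279.0 mOsm/kg

Calculated osmolality = 2·Na + glucose/18 + urea
= 2·136 + 73/18 + 2.9
= 272 + 4.06 + 2.90
= 278.96 mOsm/kg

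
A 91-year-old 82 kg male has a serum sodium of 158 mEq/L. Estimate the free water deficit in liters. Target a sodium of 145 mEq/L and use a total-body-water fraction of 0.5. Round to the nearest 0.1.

TBW = 0.5 · 82 = 41 L
Free water deficit = TBW · (Na/145 − 1)
= 41 · (158/145 − 1)
= 41 · 0.0897
= 3.68 L

3.7 L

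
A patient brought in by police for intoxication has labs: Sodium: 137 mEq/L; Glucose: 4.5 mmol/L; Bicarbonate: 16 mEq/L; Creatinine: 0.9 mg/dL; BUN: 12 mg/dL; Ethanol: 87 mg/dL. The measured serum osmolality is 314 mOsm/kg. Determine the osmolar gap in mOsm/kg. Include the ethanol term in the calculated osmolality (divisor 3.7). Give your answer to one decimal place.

7.7 mOsm/kg

Calculated osmolality = 2·Na + glucose + BUN/2.8 + ethanol/3.7
= 2·137 + 4.5 + 12/2.8 + 87/3.7
= 274 + 4.50 + 4.29 + 23.51
= 306.3 mOsm/kg ≈ 306.3 mOsm/kg
Osmolar gap = measured − calculated = 314 − 306.3 = 7.7 mOsm/kg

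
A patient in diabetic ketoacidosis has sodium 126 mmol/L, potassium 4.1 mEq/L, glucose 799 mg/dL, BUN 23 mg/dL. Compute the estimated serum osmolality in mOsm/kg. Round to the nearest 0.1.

304.6 mOsm/kg

Calculated osmolality = 2·Na + glucose/18 + BUN/2.8
= 2·126 + 799/18 + 23/2.8
= 252 + 44.39 + 8.21
= 304.6 mOsm/kg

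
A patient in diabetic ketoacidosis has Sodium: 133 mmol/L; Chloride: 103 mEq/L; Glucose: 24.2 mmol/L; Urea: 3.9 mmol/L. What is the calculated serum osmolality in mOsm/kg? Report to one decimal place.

Calculated osmolality = 2·Na + glucose + urea
= 2·133 + 24.2 + 3.9
= 266 + 24.20 + 3.90
= 294.1 mOsm/kg

294.1 mOsm/kg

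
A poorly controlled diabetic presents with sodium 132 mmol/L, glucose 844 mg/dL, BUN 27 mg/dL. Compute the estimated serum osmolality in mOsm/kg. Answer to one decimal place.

Calculated osmolality = 2·Na + glucose/18 + BUN/2.8
= 2·132 + 844/18 + 27/2.8
= 264 + 46.89 + 9.64
= 320.53 mOsm/kg

320.5 mOsm/kg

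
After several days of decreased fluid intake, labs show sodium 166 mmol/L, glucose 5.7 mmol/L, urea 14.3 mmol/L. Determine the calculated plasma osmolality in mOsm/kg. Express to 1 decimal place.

Calculated osmolality = 2·Na + glucose + urea
= 2·166 + 5.7 + 14.3
= 332 + 5.70 + 14.30
= 352 mOsm/kg

352.0 mOsm/kg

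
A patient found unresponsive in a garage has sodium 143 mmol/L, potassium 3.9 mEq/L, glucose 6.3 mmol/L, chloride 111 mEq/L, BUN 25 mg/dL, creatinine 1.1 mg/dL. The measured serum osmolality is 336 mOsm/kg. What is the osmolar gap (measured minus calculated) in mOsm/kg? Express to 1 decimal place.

34.8 mOsm/kg

Calculated osmolality = 2·Na + glucose + BUN/2.8
= 2·143 + 6.3 + 25/2.8
= 286 + 6.30 + 8.93
= 301.23 mOsm/kg ≈ 301.2 mOsm/kg
Osmolar gap = measured − calculated = 336 − 301.2 = 34.8 mOsm/kg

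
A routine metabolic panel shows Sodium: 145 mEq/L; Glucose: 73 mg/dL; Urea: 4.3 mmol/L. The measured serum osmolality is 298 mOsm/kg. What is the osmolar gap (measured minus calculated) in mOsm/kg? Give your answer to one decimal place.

Calculated osmolality = 2·Na + glucose/18 + urea
= 2·145 + 73/18 + 4.3
= 290 + 4.06 + 4.30
= 298.36 mOsm/kg ≈ 298.4 mOsm/kg
Osmolar gap = measured − calculated = 298 − 298.4 = -0.4 mOsm/kg

-0.4 mOsm/kg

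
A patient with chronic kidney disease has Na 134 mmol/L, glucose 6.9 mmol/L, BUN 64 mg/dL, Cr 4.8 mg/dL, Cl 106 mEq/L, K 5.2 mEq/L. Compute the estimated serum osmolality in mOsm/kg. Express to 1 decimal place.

297.8 mOsm/kg

Calculated osmolality = 2·Na + glucose + BUN/2.8
= 2·134 + 6.9 + 64/2.8
= 268 + 6.90 + 22.86
= 297.76 mOsm/kg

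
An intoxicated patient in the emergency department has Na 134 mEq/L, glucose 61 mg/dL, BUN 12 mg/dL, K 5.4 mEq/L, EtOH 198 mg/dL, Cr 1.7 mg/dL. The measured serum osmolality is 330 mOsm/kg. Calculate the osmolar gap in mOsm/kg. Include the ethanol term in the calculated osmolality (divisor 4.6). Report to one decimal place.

Calculated osmolality = 2·Na + glucose/18 + BUN/2.8 + ethanol/4.6
= 2·134 + 61/18 + 12/2.8 + 198/4.6
= 268 + 3.39 + 4.29 + 43.04
= 318.72 mOsm/kg ≈ 318.7 mOsm/kg
Osmolar gap = measured − calculated = 330 − 318.7 = 11.3 mOsm/kg

11.3 mOsm/kg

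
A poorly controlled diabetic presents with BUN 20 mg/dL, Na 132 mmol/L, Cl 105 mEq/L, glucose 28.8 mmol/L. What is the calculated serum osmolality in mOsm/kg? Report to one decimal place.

299.9 mOsm/kg

Calculated osmolality = 2·Na + glucose + BUN/2.8
= 2·132 + 28.8 + 20/2.8
= 264 + 28.80 + 7.14
= 299.94 mOsm/kg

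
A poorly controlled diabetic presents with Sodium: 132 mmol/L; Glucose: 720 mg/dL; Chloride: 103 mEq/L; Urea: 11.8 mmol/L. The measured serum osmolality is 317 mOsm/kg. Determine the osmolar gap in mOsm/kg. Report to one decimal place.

1.2 mOsm/kg

Calculated osmolality = 2·Na + glucose/18 + urea
= 2·132 + 720/18 + 11.8
= 264 + 40 + 11.80
= 315.8 mOsm/kg ≈ 315.8 mOsm/kg
Osmolar gap = measured − calculated = 317 − 315.8 = 1.2 mOsm/kg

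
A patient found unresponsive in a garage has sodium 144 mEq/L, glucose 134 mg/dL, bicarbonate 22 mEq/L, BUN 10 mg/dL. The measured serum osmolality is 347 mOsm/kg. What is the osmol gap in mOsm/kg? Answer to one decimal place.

48.0 mOsm/kg

Calculated osmolality = 2·Na + glucose/18 + BUN/2.8
= 2·144 + 134/18 + 10/2.8
= 288 + 7.44 + 3.57
= 299.01 mOsm/kg ≈ 299.0 mOsm/kg
Osmolar gap = measured − calculated = 347 − 299.0 = 48.0 mOsm/kg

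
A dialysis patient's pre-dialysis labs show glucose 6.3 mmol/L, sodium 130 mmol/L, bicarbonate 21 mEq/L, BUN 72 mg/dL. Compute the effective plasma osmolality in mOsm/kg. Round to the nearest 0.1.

266.3 mOsm/kg

Effective osmolality excludes urea (freely permeant across cell membranes):
2·Na + glucose
= 2·130 + 6.3
= 260 + 6.3
= 266.3 mOsm/kg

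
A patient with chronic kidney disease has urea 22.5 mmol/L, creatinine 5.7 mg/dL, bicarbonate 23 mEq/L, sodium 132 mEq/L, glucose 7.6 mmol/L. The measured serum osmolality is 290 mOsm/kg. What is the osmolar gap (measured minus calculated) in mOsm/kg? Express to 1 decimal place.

-4.1 mOsm/kg

Calculated osmolality = 2·Na + glucose + urea
= 2·132 + 7.6 + 22.5
= 264 + 7.60 + 22.50
= 294.1 mOsm/kg ≈ 294.1 mOsm/kg
Osmolar gap = measured − calculated = 290 − 294.1 = -4.1 mOsm/kg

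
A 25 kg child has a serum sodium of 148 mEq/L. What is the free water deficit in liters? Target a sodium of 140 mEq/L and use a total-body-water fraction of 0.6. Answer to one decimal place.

0.9 L

TBW = 0.6 · 25 = 15 L
Free water deficit = TBW · (Na/140 − 1)
= 15 · (148/140 − 1)
= 15 · 0.0571
= 0.86 L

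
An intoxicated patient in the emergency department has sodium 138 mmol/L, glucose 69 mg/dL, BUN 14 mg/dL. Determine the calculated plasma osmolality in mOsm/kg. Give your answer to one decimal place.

284.8 mOsm/kg

Calculated osmolality = 2·Na + glucose/18 + BUN/2.8
= 2·138 + 69/18 + 14/2.8
= 276 + 3.83 + 5
= 284.83 mOsm/kg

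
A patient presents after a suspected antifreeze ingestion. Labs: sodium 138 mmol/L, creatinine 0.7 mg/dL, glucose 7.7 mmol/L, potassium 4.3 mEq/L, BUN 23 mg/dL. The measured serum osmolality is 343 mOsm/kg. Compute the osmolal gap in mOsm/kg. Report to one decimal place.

Calculated osmolality = 2·Na + glucose + BUN/2.8
= 2·138 + 7.7 + 23/2.8
= 276 + 7.70 + 8.21
= 291.91 mOsm/kg ≈ 291.9 mOsm/kg
Osmolar gap = measured − calculated = 343 − 291.9 = 51.1 mOsm/kg

51.1 mOsm/kg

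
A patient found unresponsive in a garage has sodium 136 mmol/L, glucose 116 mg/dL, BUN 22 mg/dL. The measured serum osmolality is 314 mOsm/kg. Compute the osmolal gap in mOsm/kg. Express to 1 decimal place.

Calculated osmolality = 2·Na + glucose/18 + BUN/2.8
= 2·136 + 116/18 + 22/2.8
= 272 + 6.44 + 7.86
= 286.3 mOsm/kg ≈ 286.3 mOsm/kg
Osmolar gap = measured − calculated = 314 − 286.3 = 27.7 mOsm/kg

27.7 mOsm/kg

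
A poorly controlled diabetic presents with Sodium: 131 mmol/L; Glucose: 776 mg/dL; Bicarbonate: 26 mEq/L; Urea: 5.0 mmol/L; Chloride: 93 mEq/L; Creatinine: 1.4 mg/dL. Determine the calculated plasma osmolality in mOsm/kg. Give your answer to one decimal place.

310.1 mOsm/kg

Calculated osmolality = 2·Na + glucose/18 + urea
= 2·131 + 776/18 + 5
= 262 + 43.11 + 5
= 310.11 mOsm/kg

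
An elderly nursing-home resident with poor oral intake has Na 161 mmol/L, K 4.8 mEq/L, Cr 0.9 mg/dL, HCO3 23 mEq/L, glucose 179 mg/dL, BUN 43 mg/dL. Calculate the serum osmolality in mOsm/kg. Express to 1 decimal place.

347.3 mOsm/kg

Calculated osmolality = 2·Na + glucose/18 + BUN/2.8
= 2·161 + 179/18 + 43/2.8
= 322 + 9.94 + 15.36
= 347.3 mOsm/kg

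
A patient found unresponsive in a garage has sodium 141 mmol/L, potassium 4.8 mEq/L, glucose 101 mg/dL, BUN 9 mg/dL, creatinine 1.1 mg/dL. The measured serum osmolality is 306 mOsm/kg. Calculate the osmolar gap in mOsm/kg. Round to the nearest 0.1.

Calculated osmolality = 2·Na + glucose/18 + BUN/2.8
= 2·141 + 101/18 + 9/2.8
= 282 + 5.61 + 3.21
= 290.82 mOsm/kg ≈ 290.8 mOsm/kg
Osmolar gap = measured − calculated = 306 − 290.8 = 15.2 mOsm/kg

15.2 mOsm/kg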